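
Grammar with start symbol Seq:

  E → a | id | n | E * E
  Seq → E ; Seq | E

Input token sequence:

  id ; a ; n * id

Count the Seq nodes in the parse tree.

[Seq [E id] ; [Seq [E a] ; [Seq [E [E n] * [E id]]]]]

3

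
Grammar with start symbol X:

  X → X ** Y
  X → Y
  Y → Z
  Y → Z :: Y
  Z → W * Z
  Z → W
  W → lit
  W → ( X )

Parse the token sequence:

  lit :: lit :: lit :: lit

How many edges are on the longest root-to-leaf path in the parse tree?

7

[X [Y [Z [W lit]] :: [Y [Z [W lit]] :: [Y [Z [W lit]] :: [Y [Z [W lit]]]]]]]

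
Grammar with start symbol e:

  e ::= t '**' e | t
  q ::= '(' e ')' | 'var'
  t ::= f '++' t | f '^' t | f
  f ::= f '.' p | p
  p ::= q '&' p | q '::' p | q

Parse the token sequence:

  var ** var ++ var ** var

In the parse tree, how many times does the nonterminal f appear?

4

[e [t [f [p [q var]]]] ** [e [t [f [p [q var]]] ++ [t [f [p [q var]]]]] ** [e [t [f [p [q var]]]]]]]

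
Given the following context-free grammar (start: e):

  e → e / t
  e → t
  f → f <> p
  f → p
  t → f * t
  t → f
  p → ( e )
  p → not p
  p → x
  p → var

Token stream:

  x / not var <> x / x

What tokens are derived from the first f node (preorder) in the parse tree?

x

[e [e [e [t [f [p x]]]] / [t [f [f [p not [p var]]] <> [p x]]]] / [t [f [p x]]]]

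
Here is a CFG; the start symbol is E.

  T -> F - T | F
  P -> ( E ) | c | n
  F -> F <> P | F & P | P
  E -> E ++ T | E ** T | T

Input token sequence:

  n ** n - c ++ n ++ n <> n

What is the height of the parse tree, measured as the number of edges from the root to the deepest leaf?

[E [E [E [E [T [F [P n]]]] ** [T [F [P n]] - [T [F [P c]]]]] ++ [T [F [P n]]]] ++ [T [F [F [P n]] <> [P n]]]]

7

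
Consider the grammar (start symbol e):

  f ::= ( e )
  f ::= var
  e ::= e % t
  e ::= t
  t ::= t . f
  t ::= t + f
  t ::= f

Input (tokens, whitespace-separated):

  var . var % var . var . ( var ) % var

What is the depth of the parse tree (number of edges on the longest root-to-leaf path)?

7

[e [e [e [t [t [f var]] . [f var]]] % [t [t [t [f var]] . [f var]] . [f ( [e [t [f var]]] )]]] % [t [f var]]]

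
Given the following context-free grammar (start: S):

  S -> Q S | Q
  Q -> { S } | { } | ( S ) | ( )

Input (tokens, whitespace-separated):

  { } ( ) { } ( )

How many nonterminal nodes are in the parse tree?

[S [Q { }] [S [Q ( )] [S [Q { }] [S [Q ( )]]]]]

8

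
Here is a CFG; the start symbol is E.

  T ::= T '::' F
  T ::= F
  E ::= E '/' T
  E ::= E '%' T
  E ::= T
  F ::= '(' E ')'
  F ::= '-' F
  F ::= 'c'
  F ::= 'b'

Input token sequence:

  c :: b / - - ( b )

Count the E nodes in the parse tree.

[E [E [T [T [F c]] :: [F b]]] / [T [F - [F - [F ( [E [T [F b]]] )]]]]]

3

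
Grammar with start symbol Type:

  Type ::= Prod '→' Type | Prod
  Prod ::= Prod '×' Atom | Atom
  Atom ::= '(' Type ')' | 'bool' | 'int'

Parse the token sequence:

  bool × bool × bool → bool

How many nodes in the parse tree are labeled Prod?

4

[Type [Prod [Prod [Prod [Atom bool]] × [Atom bool]] × [Atom bool]] → [Type [Prod [Atom bool]]]]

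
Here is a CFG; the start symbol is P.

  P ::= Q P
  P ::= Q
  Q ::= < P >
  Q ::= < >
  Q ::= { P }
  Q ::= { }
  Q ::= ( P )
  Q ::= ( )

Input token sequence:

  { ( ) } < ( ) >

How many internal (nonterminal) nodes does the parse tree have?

[P [Q { [P [Q ( )]] }] [P [Q < [P [Q ( )]] >]]]

8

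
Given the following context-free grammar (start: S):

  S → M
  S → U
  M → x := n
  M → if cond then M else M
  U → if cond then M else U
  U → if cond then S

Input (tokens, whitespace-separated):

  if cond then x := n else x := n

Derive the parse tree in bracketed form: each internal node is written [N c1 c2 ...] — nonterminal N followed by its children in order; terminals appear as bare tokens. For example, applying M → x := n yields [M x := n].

[S [M if cond then [M x := n] else [M x := n]]]

S
M
if cond then M else M
if cond then x := n else M
if cond then x := n else x := n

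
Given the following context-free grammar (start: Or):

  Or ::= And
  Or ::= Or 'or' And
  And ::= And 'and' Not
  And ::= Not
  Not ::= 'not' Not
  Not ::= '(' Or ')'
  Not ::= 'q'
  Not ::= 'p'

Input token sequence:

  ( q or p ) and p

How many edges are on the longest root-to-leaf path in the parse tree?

8

[Or [And [And [Not ( [Or [Or [And [Not q]]] or [And [Not p]]] )]] and [Not p]]]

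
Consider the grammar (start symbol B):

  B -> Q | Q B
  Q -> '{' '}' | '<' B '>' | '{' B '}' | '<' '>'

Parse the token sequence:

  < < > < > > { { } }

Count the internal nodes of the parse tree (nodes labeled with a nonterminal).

[B [Q < [B [Q < >] [B [Q < >]]] >] [B [Q { [B [Q { }]] }]]]

10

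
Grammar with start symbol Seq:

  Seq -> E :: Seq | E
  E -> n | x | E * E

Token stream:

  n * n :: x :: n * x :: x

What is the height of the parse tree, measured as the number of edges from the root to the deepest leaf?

5

[Seq [E [E n] * [E n]] :: [Seq [E x] :: [Seq [E [E n] * [E x]] :: [Seq [E x]]]]]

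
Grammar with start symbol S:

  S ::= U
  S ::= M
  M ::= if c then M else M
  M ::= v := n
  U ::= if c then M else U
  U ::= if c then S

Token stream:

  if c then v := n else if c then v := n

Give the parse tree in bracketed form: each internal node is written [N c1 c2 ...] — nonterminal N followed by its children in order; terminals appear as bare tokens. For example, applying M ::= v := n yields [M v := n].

S
U
if c then M else U
if c then v := n else U
if c then v := n else if c then S
if c then v := n else if c then M
if c then v := n else if c then v := n

[S [U if c then [M v := n] else [U if c then [S [M v := n]]]]]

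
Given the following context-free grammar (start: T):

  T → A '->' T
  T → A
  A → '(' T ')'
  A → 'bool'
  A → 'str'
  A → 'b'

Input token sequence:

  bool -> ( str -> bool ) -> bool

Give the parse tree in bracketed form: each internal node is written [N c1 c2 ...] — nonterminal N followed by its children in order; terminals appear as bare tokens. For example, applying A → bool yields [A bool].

T
A -> T
bool -> T
bool -> A -> T
bool -> ( T ) -> T
bool -> ( A -> T ) -> T
bool -> ( str -> T ) -> T
bool -> ( str -> A ) -> T
bool -> ( str -> bool ) -> T
bool -> ( str -> bool ) -> A
bool -> ( str -> bool ) -> bool

[T [A bool] -> [T [A ( [T [A str] -> [T [A bool]]] )] -> [T [A bool]]]]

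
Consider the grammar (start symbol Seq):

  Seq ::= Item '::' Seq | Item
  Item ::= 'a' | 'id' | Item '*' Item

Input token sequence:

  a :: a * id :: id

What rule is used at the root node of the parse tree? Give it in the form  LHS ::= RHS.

Seq ::= Item '::' Seq

[Seq [Item a] :: [Seq [Item [Item a] * [Item id]] :: [Seq [Item id]]]]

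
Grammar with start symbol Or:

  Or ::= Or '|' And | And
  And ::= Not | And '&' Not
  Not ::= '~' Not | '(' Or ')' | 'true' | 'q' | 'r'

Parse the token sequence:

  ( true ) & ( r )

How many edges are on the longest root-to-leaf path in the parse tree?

[Or [And [And [Not ( [Or [And [Not true]]] )]] & [Not ( [Or [And [Not r]]] )]]]

7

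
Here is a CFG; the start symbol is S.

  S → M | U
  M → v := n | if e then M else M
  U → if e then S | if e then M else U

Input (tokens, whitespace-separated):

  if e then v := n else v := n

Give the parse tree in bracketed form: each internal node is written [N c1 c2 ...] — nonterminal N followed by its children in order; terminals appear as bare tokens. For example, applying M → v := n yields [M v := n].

S
M
if e then M else M
if e then v := n else M
if e then v := n else v := n

[S [M if e then [M v := n] else [M v := n]]]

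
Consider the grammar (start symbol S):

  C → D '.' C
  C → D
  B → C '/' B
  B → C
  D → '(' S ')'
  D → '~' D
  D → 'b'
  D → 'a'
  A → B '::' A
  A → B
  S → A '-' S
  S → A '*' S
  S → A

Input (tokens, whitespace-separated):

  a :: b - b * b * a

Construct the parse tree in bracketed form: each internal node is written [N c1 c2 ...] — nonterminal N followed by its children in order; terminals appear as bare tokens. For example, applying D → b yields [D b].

[S [A [B [C [D a]]] :: [A [B [C [D b]]]]] - [S [A [B [C [D b]]]] * [S [A [B [C [D b]]]] * [S [A [B [C [D a]]]]]]]]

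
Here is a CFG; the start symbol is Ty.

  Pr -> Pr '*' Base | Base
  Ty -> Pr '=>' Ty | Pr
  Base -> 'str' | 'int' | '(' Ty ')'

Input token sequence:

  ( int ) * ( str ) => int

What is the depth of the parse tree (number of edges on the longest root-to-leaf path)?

7

[Ty [Pr [Pr [Base ( [Ty [Pr [Base int]]] )]] * [Base ( [Ty [Pr [Base str]]] )]] => [Ty [Pr [Base int]]]]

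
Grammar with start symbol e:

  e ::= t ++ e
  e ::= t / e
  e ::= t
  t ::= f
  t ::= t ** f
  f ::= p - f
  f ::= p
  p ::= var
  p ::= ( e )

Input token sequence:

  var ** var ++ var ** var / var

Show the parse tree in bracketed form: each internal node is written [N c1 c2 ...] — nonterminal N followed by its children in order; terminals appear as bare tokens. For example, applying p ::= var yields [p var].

e
t ++ e
t ** f ++ e
f ** f ++ e
p ** f ++ e
var ** f ++ e
var ** p ++ e
var ** var ++ e
var ** var ++ t / e
var ** var ++ t ** f / e
var ** var ++ f ** f / e
var ** var ++ p ** f / e
var ** var ++ var ** f / e
var ** var ++ var ** p / e
var ** var ++ var ** var / e
var ** var ++ var ** var / t
var ** var ++ var ** var / f
var ** var ++ var ** var / p
var ** var ++ var ** var / var

[e [t [t [f [p var]]] ** [f [p var]]] ++ [e [t [t [f [p var]]] ** [f [p var]]] / [e [t [f [p var]]]]]]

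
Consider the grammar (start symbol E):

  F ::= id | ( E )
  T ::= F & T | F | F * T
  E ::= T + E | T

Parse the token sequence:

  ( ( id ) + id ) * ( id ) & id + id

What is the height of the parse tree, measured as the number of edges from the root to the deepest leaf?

[E [T [F ( [E [T [F ( [E [T [F id]]] )]] + [E [T [F id]]]] )] * [T [F ( [E [T [F id]]] )] & [T [F id]]]] + [E [T [F id]]]]

9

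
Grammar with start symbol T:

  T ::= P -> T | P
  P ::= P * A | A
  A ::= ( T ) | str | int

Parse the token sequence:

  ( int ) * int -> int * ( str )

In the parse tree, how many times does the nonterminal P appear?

[T [P [P [A ( [T [P [A int]]] )]] * [A int]] -> [T [P [P [A int]] * [A ( [T [P [A str]]] )]]]]

6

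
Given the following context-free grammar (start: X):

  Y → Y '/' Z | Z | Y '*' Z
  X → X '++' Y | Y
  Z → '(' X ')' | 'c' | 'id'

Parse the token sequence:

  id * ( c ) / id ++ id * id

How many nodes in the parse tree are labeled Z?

6

[X [X [Y [Y [Y [Z id]] * [Z ( [X [Y [Z c]]] )]] / [Z id]]] ++ [Y [Y [Z id]] * [Z id]]]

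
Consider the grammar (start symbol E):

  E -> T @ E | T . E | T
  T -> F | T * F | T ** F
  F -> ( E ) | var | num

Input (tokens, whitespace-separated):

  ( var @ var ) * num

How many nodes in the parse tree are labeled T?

4

[E [T [T [F ( [E [T [F var]] @ [E [T [F var]]]] )]] * [F num]]]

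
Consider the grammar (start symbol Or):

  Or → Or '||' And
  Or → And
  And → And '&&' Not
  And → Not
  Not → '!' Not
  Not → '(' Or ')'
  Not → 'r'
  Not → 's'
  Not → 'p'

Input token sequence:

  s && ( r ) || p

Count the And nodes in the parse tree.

4

[Or [Or [And [And [Not s]] && [Not ( [Or [And [Not r]]] )]]] || [And [Not p]]]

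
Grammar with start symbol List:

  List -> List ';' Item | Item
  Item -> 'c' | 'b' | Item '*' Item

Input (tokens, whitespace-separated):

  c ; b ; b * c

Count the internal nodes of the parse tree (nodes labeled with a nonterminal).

[List [List [List [Item c]] ; [Item b]] ; [Item [Item b] * [Item c]]]

8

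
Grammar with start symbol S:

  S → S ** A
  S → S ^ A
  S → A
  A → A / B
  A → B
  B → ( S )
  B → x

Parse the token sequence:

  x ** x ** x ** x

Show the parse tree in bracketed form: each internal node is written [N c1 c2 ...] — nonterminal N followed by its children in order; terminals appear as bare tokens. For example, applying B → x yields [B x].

[S [S [S [S [A [B x]]] ** [A [B x]]] ** [A [B x]]] ** [A [B x]]]

S
S ** A
S ** A ** A
S ** A ** A ** A
A ** A ** A ** A
B ** A ** A ** A
x ** A ** A ** A
x ** B ** A ** A
x ** x ** A ** A
x ** x ** B ** A
x ** x ** x ** A
x ** x ** x ** B
x ** x ** x ** x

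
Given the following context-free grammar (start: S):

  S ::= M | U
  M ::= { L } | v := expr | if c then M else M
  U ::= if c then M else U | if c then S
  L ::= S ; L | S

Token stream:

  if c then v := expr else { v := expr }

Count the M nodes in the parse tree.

4

[S [M if c then [M v := expr] else [M { [L [S [M v := expr]]] }]]]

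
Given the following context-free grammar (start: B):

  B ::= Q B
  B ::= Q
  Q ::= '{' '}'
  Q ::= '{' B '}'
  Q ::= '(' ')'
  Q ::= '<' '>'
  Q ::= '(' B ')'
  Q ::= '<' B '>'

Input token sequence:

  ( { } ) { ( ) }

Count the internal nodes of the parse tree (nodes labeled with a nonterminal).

8

[B [Q ( [B [Q { }]] )] [B [Q { [B [Q ( )]] }]]]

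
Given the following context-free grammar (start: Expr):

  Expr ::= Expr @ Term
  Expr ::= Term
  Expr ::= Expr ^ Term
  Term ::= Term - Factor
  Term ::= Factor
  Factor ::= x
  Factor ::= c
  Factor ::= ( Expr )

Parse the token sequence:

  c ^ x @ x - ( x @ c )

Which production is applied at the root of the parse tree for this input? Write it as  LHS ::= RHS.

[Expr [Expr [Expr [Term [Factor c]]] ^ [Term [Factor x]]] @ [Term [Term [Factor x]] - [Factor ( [Expr [Expr [Term [Factor x]]] @ [Term [Factor c]]] )]]]

Expr ::= Expr @ Term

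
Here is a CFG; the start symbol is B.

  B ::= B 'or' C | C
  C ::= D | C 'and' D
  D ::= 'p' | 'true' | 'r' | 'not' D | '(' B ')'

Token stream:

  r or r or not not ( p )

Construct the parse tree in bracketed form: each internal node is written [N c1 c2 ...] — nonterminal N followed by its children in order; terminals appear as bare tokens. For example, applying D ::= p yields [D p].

[B [B [B [C [D r]]] or [C [D r]]] or [C [D not [D not [D ( [B [C [D p]]] )]]]]]

B
B or C
B or C or C
C or C or C
D or C or C
r or C or C
r or D or C
r or r or C
r or r or D
r or r or not D
r or r or not not D
r or r or not not ( B )
r or r or not not ( C )
r or r or not not ( D )
r or r or not not ( p )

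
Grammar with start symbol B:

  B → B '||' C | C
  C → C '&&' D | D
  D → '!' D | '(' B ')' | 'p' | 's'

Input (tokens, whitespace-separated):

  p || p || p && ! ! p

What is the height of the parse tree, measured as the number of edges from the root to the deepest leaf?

[B [B [B [C [D p]]] || [C [D p]]] || [C [C [D p]] && [D ! [D ! [D p]]]]]

5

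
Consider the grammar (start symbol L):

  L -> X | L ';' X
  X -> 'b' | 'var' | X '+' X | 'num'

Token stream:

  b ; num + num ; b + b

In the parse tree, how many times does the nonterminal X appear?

[L [L [L [X b]] ; [X [X num] + [X num]]] ; [X [X b] + [X b]]]

7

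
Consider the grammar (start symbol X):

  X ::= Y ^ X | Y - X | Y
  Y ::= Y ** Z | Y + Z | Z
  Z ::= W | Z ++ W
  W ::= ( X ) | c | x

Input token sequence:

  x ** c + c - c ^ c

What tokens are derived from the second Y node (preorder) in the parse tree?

x ** c

[X [Y [Y [Y [Z [W x]]] ** [Z [W c]]] + [Z [W c]]] - [X [Y [Z [W c]]] ^ [X [Y [Z [W c]]]]]]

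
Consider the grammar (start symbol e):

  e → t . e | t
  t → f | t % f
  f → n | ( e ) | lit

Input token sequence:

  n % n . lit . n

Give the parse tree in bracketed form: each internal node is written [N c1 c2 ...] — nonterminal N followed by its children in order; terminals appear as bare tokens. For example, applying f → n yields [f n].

[e [t [t [f n]] % [f n]] . [e [t [f lit]] . [e [t [f n]]]]]

e
t . e
t % f . e
f % f . e
n % f . e
n % n . e
n % n . t . e
n % n . f . e
n % n . lit . e
n % n . lit . t
n % n . lit . f
n % n . lit . n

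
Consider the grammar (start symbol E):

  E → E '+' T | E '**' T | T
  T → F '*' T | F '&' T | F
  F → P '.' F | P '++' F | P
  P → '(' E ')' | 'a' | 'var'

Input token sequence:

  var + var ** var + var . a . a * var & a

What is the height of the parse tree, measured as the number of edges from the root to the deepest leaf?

7

[E [E [E [E [T [F [P var]]]] + [T [F [P var]]]] ** [T [F [P var]]]] + [T [F [P var] . [F [P a] . [F [P a]]]] * [T [F [P var]] & [T [F [P a]]]]]]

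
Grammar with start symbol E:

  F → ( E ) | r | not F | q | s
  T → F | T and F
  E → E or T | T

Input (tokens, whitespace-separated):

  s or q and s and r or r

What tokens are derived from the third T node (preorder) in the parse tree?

q and s

[E [E [E [T [F s]]] or [T [T [T [F q]] and [F s]] and [F r]]] or [T [F r]]]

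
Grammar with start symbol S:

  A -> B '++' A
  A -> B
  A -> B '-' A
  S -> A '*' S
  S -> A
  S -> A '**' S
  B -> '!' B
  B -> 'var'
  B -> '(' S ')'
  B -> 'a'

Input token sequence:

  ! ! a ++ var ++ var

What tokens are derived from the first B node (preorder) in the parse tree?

! ! a

[S [A [B ! [B ! [B a]]] ++ [A [B var] ++ [A [B var]]]]]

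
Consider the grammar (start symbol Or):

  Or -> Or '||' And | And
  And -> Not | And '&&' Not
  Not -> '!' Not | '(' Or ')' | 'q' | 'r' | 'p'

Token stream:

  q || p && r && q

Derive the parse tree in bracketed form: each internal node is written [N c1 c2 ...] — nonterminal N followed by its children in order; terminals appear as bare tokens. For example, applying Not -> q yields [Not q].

[Or [Or [And [Not q]]] || [And [And [And [Not p]] && [Not r]] && [Not q]]]

Or
Or || And
And || And
Not || And
q || And
q || And && Not
q || And && Not && Not
q || Not && Not && Not
q || p && Not && Not
q || p && r && Not
q || p && r && q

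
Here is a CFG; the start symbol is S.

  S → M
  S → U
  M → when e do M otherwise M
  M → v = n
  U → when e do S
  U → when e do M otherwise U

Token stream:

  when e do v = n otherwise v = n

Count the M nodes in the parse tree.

[S [M when e do [M v = n] otherwise [M v = n]]]

3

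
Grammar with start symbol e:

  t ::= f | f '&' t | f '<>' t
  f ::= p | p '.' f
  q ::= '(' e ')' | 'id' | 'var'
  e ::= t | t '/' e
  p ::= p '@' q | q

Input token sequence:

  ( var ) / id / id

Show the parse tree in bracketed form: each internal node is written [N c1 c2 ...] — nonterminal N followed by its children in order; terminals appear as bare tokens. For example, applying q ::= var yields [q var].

[e [t [f [p [q ( [e [t [f [p [q var]]]]] )]]]] / [e [t [f [p [q id]]]] / [e [t [f [p [q id]]]]]]]

e
t / e
f / e
p / e
q / e
( e ) / e
( t ) / e
( f ) / e
( p ) / e
( q ) / e
( var ) / e
( var ) / t / e
( var ) / f / e
( var ) / p / e
( var ) / q / e
( var ) / id / e
( var ) / id / t
( var ) / id / f
( var ) / id / p
( var ) / id / q
( var ) / id / id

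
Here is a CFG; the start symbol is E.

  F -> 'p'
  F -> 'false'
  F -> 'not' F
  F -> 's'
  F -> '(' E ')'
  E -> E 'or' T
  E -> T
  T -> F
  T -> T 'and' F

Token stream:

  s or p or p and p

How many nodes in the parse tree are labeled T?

[E [E [E [T [F s]]] or [T [F p]]] or [T [T [F p]] and [F p]]]

4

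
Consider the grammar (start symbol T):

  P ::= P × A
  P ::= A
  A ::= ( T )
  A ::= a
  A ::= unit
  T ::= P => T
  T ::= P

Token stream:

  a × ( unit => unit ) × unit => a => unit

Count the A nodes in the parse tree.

7

[T [P [P [P [A a]] × [A ( [T [P [A unit]] => [T [P [A unit]]]] )]] × [A unit]] => [T [P [A a]] => [T [P [A unit]]]]]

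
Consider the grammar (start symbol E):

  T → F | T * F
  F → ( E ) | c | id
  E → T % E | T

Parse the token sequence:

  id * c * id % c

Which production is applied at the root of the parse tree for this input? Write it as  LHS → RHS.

[E [T [T [T [F id]] * [F c]] * [F id]] % [E [T [F c]]]]

E → T % E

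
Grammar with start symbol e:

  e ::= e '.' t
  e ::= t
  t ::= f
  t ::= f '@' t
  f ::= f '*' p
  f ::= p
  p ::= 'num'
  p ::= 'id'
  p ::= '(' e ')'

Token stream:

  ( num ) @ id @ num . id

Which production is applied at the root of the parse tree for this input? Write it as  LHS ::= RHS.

e ::= e '.' t

[e [e [t [f [p ( [e [t [f [p num]]]] )]] @ [t [f [p id]] @ [t [f [p num]]]]]] . [t [f [p id]]]]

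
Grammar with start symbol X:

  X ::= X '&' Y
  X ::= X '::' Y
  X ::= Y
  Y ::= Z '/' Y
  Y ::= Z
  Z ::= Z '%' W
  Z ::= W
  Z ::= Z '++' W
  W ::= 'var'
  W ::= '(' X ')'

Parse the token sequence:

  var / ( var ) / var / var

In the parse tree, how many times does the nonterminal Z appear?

5

[X [Y [Z [W var]] / [Y [Z [W ( [X [Y [Z [W var]]]] )]] / [Y [Z [W var]] / [Y [Z [W var]]]]]]]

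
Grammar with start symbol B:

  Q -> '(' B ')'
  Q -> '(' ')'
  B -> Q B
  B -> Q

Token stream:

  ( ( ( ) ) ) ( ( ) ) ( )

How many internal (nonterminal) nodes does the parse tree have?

12

[B [Q ( [B [Q ( [B [Q ( )]] )]] )] [B [Q ( [B [Q ( )]] )] [B [Q ( )]]]]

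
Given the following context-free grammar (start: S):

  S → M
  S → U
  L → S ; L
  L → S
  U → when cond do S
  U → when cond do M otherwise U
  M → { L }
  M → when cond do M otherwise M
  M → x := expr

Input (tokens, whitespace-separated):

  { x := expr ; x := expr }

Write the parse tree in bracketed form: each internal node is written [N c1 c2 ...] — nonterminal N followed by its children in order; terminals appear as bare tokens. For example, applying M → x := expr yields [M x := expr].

S
M
{ L }
{ S ; L }
{ M ; L }
{ x := expr ; L }
{ x := expr ; S }
{ x := expr ; M }
{ x := expr ; x := expr }

[S [M { [L [S [M x := expr]] ; [L [S [M x := expr]]]] }]]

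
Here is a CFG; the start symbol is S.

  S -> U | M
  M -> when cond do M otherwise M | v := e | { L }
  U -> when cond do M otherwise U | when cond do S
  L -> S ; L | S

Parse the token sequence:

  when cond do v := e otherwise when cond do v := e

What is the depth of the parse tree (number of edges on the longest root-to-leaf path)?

5

[S [U when cond do [M v := e] otherwise [U when cond do [S [M v := e]]]]]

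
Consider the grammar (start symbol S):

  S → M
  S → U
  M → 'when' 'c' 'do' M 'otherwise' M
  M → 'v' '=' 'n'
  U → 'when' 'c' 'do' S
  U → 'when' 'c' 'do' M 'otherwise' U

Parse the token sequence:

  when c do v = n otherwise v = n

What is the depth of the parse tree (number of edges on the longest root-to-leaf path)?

3

[S [M when c do [M v = n] otherwise [M v = n]]]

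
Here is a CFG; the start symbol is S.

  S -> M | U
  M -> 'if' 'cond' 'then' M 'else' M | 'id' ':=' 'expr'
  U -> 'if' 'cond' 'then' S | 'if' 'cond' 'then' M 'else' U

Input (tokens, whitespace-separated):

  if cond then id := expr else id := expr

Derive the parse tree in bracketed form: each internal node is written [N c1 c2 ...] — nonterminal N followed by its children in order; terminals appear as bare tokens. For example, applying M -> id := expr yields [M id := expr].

S
M
if cond then M else M
if cond then id := expr else M
if cond then id := expr else id := expr

[S [M if cond then [M id := expr] else [M id := expr]]]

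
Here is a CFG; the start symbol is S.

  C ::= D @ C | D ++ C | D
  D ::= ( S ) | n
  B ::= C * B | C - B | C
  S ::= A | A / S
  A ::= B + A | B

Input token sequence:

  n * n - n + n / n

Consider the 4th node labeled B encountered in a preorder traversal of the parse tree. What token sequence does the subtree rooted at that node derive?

[S [A [B [C [D n]] * [B [C [D n]] - [B [C [D n]]]]] + [A [B [C [D n]]]]] / [S [A [B [C [D n]]]]]]

n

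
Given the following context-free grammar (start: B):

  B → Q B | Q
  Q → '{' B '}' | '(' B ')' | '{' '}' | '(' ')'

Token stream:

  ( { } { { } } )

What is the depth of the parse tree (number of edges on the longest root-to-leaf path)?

7

[B [Q ( [B [Q { }] [B [Q { [B [Q { }]] }]]] )]]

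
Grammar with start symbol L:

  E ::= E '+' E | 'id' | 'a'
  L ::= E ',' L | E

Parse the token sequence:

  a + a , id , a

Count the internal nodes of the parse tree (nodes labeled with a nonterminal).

8

[L [E [E a] + [E a]] , [L [E id] , [L [E a]]]]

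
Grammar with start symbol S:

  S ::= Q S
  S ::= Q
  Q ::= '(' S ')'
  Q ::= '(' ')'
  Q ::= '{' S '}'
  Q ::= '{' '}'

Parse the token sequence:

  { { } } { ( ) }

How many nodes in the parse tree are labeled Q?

[S [Q { [S [Q { }]] }] [S [Q { [S [Q ( )]] }]]]

4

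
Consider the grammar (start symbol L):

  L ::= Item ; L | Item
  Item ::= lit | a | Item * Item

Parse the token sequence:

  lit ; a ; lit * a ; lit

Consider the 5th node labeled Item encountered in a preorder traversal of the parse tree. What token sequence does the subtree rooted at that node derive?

[L [Item lit] ; [L [Item a] ; [L [Item [Item lit] * [Item a]] ; [L [Item lit]]]]]

a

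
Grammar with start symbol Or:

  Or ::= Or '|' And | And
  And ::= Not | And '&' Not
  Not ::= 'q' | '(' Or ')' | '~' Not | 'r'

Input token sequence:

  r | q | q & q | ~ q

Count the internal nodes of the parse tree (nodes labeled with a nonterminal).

[Or [Or [Or [Or [And [Not r]]] | [And [Not q]]] | [And [And [Not q]] & [Not q]]] | [And [Not ~ [Not q]]]]

15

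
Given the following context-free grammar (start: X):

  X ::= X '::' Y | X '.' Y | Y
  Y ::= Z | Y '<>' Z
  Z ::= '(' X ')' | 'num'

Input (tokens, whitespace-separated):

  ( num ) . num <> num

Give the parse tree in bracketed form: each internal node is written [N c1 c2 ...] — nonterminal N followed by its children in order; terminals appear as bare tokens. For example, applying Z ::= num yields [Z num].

[X [X [Y [Z ( [X [Y [Z num]]] )]]] . [Y [Y [Z num]] <> [Z num]]]

X
X . Y
Y . Y
Z . Y
( X ) . Y
( Y ) . Y
( Z ) . Y
( num ) . Y
( num ) . Y <> Z
( num ) . Z <> Z
( num ) . num <> Z
( num ) . num <> num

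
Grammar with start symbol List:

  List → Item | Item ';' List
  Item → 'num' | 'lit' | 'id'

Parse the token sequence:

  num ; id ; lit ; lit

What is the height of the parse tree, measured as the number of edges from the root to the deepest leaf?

[List [Item num] ; [List [Item id] ; [List [Item lit] ; [List [Item lit]]]]]

5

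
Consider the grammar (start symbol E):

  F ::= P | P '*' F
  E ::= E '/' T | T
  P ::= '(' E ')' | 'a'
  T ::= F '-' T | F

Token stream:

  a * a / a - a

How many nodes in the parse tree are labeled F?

[E [E [T [F [P a] * [F [P a]]]]] / [T [F [P a]] - [T [F [P a]]]]]

4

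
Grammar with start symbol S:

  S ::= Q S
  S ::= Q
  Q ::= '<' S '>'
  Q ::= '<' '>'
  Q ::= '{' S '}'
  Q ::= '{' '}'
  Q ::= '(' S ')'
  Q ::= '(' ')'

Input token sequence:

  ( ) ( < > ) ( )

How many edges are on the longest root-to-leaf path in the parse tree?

[S [Q ( )] [S [Q ( [S [Q < >]] )] [S [Q ( )]]]]

5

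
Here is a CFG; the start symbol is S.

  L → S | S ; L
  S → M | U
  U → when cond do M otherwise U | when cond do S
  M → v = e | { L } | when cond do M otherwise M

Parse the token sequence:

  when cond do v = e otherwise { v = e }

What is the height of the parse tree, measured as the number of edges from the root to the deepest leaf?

[S [M when cond do [M v = e] otherwise [M { [L [S [M v = e]]] }]]]

6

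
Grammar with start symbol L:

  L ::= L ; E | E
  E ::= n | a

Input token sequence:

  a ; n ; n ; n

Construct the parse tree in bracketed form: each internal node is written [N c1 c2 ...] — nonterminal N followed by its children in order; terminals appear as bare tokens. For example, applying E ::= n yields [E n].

L
L ; E
L ; E ; E
L ; E ; E ; E
E ; E ; E ; E
a ; E ; E ; E
a ; n ; E ; E
a ; n ; n ; E
a ; n ; n ; n

[L [L [L [L [E a]] ; [E n]] ; [E n]] ; [E n]]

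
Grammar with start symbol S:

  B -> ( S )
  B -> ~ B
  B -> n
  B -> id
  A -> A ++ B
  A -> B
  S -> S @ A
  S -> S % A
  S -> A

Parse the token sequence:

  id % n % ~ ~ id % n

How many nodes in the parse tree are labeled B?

[S [S [S [S [A [B id]]] % [A [B n]]] % [A [B ~ [B ~ [B id]]]]] % [A [B n]]]

6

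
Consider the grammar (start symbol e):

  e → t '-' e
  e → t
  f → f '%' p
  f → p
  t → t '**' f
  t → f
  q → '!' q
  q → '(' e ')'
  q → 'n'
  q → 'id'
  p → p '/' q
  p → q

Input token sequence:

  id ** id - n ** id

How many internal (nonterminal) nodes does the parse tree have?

[e [t [t [f [p [q id]]]] ** [f [p [q id]]]] - [e [t [t [f [p [q n]]]] ** [f [p [q id]]]]]]

18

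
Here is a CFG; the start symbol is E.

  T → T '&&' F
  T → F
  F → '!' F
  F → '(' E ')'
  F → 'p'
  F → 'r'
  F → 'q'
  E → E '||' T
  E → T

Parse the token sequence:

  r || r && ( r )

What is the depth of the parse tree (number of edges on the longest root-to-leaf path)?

[E [E [T [F r]]] || [T [T [F r]] && [F ( [E [T [F r]]] )]]]

6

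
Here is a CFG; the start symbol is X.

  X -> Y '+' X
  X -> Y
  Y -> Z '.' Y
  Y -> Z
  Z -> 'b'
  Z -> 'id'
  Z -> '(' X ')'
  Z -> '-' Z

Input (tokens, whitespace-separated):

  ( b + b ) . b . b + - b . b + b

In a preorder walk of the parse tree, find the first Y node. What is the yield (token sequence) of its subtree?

( b + b ) . b . b

[X [Y [Z ( [X [Y [Z b]] + [X [Y [Z b]]]] )] . [Y [Z b] . [Y [Z b]]]] + [X [Y [Z - [Z b]] . [Y [Z b]]] + [X [Y [Z b]]]]]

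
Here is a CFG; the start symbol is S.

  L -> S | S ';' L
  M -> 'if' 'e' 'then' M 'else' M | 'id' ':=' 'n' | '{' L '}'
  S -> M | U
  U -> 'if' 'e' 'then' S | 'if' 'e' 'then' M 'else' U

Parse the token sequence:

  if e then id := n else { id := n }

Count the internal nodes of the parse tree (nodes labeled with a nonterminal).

7

[S [M if e then [M id := n] else [M { [L [S [M id := n]]] }]]]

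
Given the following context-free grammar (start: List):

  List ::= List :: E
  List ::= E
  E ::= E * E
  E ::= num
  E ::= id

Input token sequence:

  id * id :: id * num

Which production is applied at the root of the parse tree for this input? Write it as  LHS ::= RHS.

List ::= List :: E

[List [List [E [E id] * [E id]]] :: [E [E id] * [E num]]]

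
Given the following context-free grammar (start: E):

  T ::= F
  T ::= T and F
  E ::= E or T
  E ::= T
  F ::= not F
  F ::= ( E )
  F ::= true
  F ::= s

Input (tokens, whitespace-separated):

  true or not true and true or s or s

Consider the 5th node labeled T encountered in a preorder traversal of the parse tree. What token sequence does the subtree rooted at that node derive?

[E [E [E [E [T [F true]]] or [T [T [F not [F true]]] and [F true]]] or [T [F s]]] or [T [F s]]]

s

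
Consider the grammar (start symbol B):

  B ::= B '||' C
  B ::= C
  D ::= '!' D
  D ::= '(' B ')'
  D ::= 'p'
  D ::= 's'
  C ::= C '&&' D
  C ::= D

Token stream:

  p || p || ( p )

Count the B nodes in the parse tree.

[B [B [B [C [D p]]] || [C [D p]]] || [C [D ( [B [C [D p]]] )]]]

4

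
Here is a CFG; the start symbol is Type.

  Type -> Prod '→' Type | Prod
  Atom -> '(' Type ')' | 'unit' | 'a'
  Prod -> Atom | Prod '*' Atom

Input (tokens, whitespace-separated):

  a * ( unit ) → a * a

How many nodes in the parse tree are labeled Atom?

[Type [Prod [Prod [Atom a]] * [Atom ( [Type [Prod [Atom unit]]] )]] → [Type [Prod [Prod [Atom a]] * [Atom a]]]]

5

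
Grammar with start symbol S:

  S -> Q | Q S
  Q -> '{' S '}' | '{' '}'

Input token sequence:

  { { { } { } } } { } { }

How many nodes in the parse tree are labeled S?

[S [Q { [S [Q { [S [Q { }] [S [Q { }]]] }]] }] [S [Q { }] [S [Q { }]]]]

6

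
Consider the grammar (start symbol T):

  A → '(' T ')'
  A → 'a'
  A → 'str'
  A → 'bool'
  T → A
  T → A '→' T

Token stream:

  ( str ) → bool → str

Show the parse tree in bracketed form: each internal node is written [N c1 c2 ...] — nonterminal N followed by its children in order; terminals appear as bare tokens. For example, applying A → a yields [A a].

[T [A ( [T [A str]] )] → [T [A bool] → [T [A str]]]]

T
A → T
( T ) → T
( A ) → T
( str ) → T
( str ) → A → T
( str ) → bool → T
( str ) → bool → A
( str ) → bool → str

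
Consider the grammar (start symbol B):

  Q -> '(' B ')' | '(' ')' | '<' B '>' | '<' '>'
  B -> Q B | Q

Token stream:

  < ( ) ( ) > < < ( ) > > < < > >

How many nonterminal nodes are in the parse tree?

[B [Q < [B [Q ( )] [B [Q ( )]]] >] [B [Q < [B [Q < [B [Q ( )]] >]] >] [B [Q < [B [Q < >]] >]]]]

16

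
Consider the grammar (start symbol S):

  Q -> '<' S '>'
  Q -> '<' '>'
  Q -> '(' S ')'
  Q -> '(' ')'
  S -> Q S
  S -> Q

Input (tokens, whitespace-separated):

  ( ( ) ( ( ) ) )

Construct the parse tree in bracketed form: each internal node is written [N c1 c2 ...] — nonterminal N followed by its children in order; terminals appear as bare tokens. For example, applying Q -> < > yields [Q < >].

[S [Q ( [S [Q ( )] [S [Q ( [S [Q ( )]] )]]] )]]

S
Q
( S )
( Q S )
( ( ) S )
( ( ) Q )
( ( ) ( S ) )
( ( ) ( Q ) )
( ( ) ( ( ) ) )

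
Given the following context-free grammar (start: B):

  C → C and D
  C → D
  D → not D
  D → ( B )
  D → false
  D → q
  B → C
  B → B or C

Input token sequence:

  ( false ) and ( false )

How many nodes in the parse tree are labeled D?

[B [C [C [D ( [B [C [D false]]] )]] and [D ( [B [C [D false]]] )]]]

4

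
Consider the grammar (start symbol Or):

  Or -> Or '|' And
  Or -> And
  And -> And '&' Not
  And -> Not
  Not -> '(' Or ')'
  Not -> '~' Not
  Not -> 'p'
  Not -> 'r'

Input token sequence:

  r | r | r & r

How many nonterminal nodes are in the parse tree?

11

[Or [Or [Or [And [Not r]]] | [And [Not r]]] | [And [And [Not r]] & [Not r]]]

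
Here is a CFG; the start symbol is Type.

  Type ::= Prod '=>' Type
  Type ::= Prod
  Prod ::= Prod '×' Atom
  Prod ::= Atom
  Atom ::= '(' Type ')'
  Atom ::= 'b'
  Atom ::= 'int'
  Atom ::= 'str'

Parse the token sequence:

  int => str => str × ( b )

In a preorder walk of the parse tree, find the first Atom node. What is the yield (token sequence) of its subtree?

[Type [Prod [Atom int]] => [Type [Prod [Atom str]] => [Type [Prod [Prod [Atom str]] × [Atom ( [Type [Prod [Atom b]]] )]]]]]

int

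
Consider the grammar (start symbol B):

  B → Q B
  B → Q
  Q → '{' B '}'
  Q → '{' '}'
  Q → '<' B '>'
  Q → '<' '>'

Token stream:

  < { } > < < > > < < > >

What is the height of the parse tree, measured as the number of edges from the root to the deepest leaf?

[B [Q < [B [Q { }]] >] [B [Q < [B [Q < >]] >] [B [Q < [B [Q < >]] >]]]]

6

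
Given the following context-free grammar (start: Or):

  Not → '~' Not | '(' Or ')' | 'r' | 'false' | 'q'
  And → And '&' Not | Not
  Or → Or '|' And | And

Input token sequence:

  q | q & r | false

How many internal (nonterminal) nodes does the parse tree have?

[Or [Or [Or [And [Not q]]] | [And [And [Not q]] & [Not r]]] | [And [Not false]]]

11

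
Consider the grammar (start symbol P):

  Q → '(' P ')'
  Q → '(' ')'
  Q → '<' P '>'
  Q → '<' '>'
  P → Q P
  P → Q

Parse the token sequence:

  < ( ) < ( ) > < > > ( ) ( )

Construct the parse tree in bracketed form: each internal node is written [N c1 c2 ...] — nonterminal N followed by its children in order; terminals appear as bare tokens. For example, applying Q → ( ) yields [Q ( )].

[P [Q < [P [Q ( )] [P [Q < [P [Q ( )]] >] [P [Q < >]]]] >] [P [Q ( )] [P [Q ( )]]]]

P
Q P
< P > P
< Q P > P
< ( ) P > P
< ( ) Q P > P
< ( ) < P > P > P
< ( ) < Q > P > P
< ( ) < ( ) > P > P
< ( ) < ( ) > Q > P
< ( ) < ( ) > < > > P
< ( ) < ( ) > < > > Q P
< ( ) < ( ) > < > > ( ) P
< ( ) < ( ) > < > > ( ) Q
< ( ) < ( ) > < > > ( ) ( )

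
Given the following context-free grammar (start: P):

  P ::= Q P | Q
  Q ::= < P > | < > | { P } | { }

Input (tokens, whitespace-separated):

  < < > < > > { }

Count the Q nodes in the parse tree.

4

[P [Q < [P [Q < >] [P [Q < >]]] >] [P [Q { }]]]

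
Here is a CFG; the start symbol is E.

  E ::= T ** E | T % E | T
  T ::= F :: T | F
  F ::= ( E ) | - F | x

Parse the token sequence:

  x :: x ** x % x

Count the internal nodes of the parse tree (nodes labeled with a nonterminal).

[E [T [F x] :: [T [F x]]] ** [E [T [F x]] % [E [T [F x]]]]]

11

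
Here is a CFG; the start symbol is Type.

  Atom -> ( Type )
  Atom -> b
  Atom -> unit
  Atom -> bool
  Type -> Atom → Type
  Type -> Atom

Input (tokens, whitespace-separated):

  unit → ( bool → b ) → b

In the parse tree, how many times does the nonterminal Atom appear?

5

[Type [Atom unit] → [Type [Atom ( [Type [Atom bool] → [Type [Atom b]]] )] → [Type [Atom b]]]]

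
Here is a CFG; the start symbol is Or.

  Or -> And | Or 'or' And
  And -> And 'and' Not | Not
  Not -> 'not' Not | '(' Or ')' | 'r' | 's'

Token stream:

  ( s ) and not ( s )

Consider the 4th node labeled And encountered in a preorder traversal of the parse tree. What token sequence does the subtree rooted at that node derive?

s

[Or [And [And [Not ( [Or [And [Not s]]] )]] and [Not not [Not ( [Or [And [Not s]]] )]]]]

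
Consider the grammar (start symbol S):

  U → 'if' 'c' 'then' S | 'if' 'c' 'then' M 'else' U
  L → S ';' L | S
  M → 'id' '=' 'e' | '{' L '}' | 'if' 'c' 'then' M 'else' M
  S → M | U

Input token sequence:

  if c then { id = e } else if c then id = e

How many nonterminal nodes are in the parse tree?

[S [U if c then [M { [L [S [M id = e]]] }] else [U if c then [S [M id = e]]]]]

9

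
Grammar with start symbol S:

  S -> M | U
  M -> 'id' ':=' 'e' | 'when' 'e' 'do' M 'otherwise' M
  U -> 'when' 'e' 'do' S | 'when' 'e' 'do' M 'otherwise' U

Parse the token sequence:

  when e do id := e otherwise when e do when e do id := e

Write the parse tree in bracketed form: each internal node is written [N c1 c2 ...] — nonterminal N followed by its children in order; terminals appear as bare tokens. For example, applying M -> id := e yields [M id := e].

[S [U when e do [M id := e] otherwise [U when e do [S [U when e do [S [M id := e]]]]]]]

S
U
when e do M otherwise U
when e do id := e otherwise U
when e do id := e otherwise when e do S
when e do id := e otherwise when e do U
when e do id := e otherwise when e do when e do S
when e do id := e otherwise when e do when e do M
when e do id := e otherwise when e do when e do id := e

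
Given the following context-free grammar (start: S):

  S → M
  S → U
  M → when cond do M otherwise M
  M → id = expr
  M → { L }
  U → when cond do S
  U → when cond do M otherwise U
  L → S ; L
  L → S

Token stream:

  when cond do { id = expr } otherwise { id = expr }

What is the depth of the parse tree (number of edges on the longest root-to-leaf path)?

[S [M when cond do [M { [L [S [M id = expr]]] }] otherwise [M { [L [S [M id = expr]]] }]]]

6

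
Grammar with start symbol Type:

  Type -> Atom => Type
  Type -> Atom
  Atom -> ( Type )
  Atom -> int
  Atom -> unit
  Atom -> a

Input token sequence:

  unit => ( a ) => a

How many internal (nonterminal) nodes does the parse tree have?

8

[Type [Atom unit] => [Type [Atom ( [Type [Atom a]] )] => [Type [Atom a]]]]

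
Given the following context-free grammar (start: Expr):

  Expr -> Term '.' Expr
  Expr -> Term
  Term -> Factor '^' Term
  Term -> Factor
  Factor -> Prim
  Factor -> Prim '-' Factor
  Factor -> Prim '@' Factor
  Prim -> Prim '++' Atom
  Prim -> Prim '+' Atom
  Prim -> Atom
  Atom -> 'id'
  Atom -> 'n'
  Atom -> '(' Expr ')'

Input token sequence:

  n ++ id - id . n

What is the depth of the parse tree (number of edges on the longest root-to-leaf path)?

[Expr [Term [Factor [Prim [Prim [Atom n]] ++ [Atom id]] - [Factor [Prim [Atom id]]]]] . [Expr [Term [Factor [Prim [Atom n]]]]]]

6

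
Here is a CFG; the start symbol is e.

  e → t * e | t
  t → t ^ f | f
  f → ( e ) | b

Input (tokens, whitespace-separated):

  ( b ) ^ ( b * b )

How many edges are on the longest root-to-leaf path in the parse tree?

7

[e [t [t [f ( [e [t [f b]]] )]] ^ [f ( [e [t [f b]] * [e [t [f b]]]] )]]]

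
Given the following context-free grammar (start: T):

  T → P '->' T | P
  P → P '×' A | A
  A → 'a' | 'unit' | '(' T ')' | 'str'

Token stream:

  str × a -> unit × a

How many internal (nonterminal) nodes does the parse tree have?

[T [P [P [A str]] × [A a]] -> [T [P [P [A unit]] × [A a]]]]

10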